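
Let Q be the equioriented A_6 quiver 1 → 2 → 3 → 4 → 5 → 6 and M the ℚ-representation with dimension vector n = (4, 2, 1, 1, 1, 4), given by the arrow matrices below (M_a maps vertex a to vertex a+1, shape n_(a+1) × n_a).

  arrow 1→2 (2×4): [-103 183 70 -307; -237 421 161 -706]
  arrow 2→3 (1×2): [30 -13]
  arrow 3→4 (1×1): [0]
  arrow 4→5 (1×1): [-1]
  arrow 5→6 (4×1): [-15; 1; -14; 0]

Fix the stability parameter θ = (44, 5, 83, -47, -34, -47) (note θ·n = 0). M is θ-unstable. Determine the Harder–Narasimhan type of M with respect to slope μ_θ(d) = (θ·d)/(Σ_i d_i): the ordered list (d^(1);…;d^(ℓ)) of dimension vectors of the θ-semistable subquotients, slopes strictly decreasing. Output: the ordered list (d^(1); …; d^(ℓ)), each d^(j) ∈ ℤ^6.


Barcode: M ≅ I[1,1]^2, I[1,2], I[1,3], I[4,6], I[6,6]^3. HN layers by μ_θ (5 steps, strictly decreasing):
  μ^(1)=83; μ^(2)=44; μ^(3)=49/2; μ^(4)=-81/2; μ^(5)=-47

((0, 0, 1, 0, 0, 0); (2, 0, 0, 0, 0, 0); (2, 2, 0, 0, 0, 0); (0, 0, 0, 0, 1, 1); (0, 0, 0, 1, 0, 3))


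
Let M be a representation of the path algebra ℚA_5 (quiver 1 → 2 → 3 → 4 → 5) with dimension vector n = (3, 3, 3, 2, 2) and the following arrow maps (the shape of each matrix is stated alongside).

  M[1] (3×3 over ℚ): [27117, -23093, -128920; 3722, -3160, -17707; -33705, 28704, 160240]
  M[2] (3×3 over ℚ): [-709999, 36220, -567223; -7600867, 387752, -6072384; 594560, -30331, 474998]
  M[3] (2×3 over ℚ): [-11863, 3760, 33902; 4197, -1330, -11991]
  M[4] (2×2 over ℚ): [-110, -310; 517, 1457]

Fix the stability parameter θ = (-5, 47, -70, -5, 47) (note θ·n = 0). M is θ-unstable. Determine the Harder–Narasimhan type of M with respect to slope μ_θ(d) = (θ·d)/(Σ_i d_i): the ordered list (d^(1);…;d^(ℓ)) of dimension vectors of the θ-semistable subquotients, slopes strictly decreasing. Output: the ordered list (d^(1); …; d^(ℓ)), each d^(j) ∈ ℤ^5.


Via rank(M_{q-1}∘⋯∘M_p): M ≅ I[1,3], I[1,4], I[1,5], I[5,5].
μ_θ-semistable layers: μ^(1)=47; μ^(2)=-5; μ^(3)=-28/3

((0, 0, 0, 0, 2); (0, 0, 0, 2, 0); (3, 3, 3, 0, 0))


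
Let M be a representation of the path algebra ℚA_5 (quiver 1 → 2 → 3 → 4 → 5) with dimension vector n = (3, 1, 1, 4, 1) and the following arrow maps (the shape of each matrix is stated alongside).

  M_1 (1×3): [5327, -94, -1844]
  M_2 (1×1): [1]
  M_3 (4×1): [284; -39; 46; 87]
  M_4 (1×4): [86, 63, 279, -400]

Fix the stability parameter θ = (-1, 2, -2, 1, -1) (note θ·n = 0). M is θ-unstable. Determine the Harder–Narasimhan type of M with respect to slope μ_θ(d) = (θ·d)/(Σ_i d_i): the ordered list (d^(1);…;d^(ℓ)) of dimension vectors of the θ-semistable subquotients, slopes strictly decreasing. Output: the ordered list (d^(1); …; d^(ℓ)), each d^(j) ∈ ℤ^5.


Barcode: M ≅ I[1,1]^2, I[1,5], I[4,4]^3. HN layers by μ_θ (3 steps, strictly decreasing):
  μ^(1)=1; μ^(2)=0; μ^(3)=-1

((0, 0, 0, 3, 0); (0, 1, 1, 1, 1); (3, 0, 0, 0, 0))


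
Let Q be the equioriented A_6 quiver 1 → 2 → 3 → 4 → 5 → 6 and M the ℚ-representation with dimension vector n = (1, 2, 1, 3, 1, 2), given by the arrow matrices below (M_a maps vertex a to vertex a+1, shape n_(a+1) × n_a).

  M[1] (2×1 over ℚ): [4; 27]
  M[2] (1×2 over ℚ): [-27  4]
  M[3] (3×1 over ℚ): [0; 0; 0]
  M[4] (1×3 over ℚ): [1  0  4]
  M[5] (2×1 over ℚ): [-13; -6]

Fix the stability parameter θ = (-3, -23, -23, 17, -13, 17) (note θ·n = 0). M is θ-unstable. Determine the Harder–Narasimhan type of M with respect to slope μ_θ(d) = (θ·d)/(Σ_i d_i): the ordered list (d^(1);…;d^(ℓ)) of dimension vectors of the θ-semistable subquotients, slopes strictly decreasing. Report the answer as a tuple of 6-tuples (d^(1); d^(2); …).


Via rank(M_{q-1}∘⋯∘M_p): M ≅ I[1,2], I[2,3], I[4,4]^2, I[4,6], I[6,6].
μ_θ-semistable layers: μ^(1)=17; μ^(2)=2; μ^(3)=-13; μ^(4)=-23

((0, 0, 0, 2, 0, 2); (0, 0, 0, 1, 1, 0); (1, 1, 0, 0, 0, 0); (0, 1, 1, 0, 0, 0))


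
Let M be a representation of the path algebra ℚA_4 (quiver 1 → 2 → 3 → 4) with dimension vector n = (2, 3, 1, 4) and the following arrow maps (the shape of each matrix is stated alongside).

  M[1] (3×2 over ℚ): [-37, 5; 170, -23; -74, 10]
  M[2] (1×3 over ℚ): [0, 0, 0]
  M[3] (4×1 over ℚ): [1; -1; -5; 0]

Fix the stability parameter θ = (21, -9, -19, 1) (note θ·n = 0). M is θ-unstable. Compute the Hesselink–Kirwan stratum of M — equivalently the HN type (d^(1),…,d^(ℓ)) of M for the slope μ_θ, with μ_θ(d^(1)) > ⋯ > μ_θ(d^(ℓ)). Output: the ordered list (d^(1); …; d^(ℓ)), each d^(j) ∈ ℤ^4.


Interval decomposition of M: I[1,2]^2, I[2,2], I[3,4], I[4,4]^3.
HN type (ℓ=4): μ^(1)=6; μ^(2)=1; μ^(3)=-9; μ^(4)=-19

((2, 2, 0, 0); (0, 0, 0, 4); (0, 1, 0, 0); (0, 0, 1, 0))


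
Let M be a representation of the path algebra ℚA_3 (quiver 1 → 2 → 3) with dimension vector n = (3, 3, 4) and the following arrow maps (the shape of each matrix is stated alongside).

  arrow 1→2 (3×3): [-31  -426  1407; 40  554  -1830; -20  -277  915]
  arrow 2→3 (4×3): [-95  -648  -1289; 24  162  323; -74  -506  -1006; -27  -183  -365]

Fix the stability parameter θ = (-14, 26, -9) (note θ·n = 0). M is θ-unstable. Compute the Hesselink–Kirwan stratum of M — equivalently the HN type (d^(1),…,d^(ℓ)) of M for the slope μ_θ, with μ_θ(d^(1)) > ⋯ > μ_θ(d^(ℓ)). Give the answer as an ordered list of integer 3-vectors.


Barcode: M ≅ I[1,1], I[1,3]^2, I[2,3], I[3,3]. HN layers by μ_θ (3 steps, strictly decreasing):
  μ^(1)=17/2; μ^(2)=-9; μ^(3)=-14

((0, 3, 3); (0, 0, 1); (3, 0, 0))


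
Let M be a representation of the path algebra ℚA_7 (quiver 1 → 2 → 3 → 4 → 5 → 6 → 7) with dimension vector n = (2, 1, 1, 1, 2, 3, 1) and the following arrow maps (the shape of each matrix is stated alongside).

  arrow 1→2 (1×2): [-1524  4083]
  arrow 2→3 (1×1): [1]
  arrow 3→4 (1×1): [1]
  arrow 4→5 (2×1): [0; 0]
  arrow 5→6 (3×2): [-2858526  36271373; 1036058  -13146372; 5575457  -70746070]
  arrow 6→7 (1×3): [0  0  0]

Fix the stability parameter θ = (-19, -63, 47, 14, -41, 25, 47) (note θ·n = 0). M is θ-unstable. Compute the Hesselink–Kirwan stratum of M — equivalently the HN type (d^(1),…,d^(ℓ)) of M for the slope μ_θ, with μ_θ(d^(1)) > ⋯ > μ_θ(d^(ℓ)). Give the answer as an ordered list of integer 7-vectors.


Barcode: M ≅ I[1,1], I[1,4], I[5,6]^2, I[6,6], I[7,7]. HN layers by μ_θ (5 steps, strictly decreasing):
  μ^(1)=47; μ^(2)=61/2; μ^(3)=25; μ^(4)=-19; μ^(5)=-41

((0, 0, 0, 0, 0, 0, 1); (0, 0, 1, 1, 0, 0, 0); (0, 0, 0, 0, 0, 3, 0); (1, 0, 0, 0, 0, 0, 0); (1, 1, 0, 0, 2, 0, 0))


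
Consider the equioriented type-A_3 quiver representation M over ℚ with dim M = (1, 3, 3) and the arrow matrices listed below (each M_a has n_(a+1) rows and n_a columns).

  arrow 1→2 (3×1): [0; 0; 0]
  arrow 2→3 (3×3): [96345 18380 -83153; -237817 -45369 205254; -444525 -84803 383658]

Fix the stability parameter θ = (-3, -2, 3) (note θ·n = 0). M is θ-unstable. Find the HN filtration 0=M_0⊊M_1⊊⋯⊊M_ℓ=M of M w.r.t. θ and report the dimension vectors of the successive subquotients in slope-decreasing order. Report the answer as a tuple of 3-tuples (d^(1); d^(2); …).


Interval decomposition of M: I[1,1], I[2,3]^3.
HN type (ℓ=3): μ^(1)=3; μ^(2)=-2; μ^(3)=-3

((0, 0, 3); (0, 3, 0); (1, 0, 0))


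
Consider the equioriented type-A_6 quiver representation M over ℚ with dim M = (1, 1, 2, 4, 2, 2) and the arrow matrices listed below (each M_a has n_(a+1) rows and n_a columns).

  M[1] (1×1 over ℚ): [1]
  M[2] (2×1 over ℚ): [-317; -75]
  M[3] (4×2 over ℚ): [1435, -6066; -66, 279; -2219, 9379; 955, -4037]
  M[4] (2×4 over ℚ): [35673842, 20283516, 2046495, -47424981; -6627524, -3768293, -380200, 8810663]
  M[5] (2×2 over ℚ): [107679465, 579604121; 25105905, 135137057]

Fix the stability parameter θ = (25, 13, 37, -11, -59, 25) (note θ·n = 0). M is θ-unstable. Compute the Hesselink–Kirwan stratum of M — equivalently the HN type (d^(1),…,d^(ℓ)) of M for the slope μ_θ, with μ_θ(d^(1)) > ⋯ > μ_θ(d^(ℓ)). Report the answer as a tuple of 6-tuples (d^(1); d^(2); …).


Via rank(M_{q-1}∘⋯∘M_p): M ≅ I[1,6], I[3,5], I[4,4]^2, I[6,6].
μ_θ-semistable layers: μ^(1)=25; μ^(2)=1; μ^(3)=-11

((0, 0, 0, 0, 0, 2); (1, 1, 1, 1, 1, 0); (0, 0, 1, 3, 1, 0))


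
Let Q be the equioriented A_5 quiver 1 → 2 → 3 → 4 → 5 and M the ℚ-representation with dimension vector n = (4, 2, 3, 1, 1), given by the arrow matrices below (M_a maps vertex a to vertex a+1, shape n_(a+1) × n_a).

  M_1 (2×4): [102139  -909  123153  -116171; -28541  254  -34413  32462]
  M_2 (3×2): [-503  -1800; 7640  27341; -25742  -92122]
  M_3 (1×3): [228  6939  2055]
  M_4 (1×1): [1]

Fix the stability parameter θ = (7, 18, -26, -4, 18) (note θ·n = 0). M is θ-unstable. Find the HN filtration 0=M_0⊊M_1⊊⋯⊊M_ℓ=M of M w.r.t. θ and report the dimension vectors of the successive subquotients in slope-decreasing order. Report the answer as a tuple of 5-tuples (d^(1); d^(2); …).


Via rank(M_{q-1}∘⋯∘M_p): M ≅ I[1,1]^2, I[1,3], I[1,5], I[3,3].
μ_θ-semistable layers: μ^(1)=18; μ^(2)=7; μ^(3)=-1/3; μ^(4)=-5/4; μ^(5)=-26

((0, 0, 0, 0, 1); (2, 0, 0, 0, 0); (1, 1, 1, 0, 0); (1, 1, 1, 1, 0); (0, 0, 1, 0, 0))


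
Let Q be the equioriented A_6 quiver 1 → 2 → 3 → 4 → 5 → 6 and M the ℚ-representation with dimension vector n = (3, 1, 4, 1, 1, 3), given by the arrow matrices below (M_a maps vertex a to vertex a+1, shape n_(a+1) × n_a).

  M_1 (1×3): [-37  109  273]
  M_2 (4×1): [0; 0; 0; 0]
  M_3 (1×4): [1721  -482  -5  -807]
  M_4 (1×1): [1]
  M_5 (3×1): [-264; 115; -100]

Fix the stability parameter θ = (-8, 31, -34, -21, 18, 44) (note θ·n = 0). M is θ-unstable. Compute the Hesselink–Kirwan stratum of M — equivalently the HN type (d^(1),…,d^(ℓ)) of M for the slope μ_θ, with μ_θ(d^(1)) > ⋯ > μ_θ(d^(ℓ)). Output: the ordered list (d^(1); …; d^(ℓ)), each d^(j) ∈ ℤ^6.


Interval decomposition of M: I[1,1]^2, I[1,2], I[3,3]^3, I[3,6], I[6,6]^2.
HN type (ℓ=6): μ^(1)=44; μ^(2)=31; μ^(3)=18; μ^(4)=-8; μ^(5)=-21; μ^(6)=-34

((0, 0, 0, 0, 0, 3); (0, 1, 0, 0, 0, 0); (0, 0, 0, 0, 1, 0); (3, 0, 0, 0, 0, 0); (0, 0, 0, 1, 0, 0); (0, 0, 4, 0, 0, 0))


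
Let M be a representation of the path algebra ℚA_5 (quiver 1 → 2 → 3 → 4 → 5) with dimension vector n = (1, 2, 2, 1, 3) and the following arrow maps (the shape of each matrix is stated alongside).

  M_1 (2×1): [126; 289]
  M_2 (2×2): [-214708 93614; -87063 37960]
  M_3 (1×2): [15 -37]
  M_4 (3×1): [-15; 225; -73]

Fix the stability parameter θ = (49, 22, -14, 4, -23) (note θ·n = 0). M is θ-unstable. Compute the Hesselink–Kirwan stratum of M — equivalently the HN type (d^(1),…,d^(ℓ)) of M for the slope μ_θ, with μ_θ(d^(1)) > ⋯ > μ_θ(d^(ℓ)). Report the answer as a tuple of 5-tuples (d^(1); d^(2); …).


Barcode: M ≅ I[1,5], I[2,3], I[5,5]^2. HN layers by μ_θ (3 steps, strictly decreasing):
  μ^(1)=38/5; μ^(2)=4; μ^(3)=-23

((1, 1, 1, 1, 1); (0, 1, 1, 0, 0); (0, 0, 0, 0, 2))


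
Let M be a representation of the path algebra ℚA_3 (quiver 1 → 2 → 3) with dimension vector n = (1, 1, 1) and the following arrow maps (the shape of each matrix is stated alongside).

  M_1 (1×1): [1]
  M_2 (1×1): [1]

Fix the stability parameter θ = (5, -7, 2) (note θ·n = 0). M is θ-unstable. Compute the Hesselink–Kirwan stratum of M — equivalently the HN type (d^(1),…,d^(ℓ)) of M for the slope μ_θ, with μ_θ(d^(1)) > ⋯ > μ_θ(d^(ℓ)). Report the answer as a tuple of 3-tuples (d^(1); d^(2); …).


Via rank(M_{q-1}∘⋯∘M_p): M ≅ I[1,3].
μ_θ-semistable layers: μ^(1)=2; μ^(2)=-1

((0, 0, 1); (1, 1, 0))


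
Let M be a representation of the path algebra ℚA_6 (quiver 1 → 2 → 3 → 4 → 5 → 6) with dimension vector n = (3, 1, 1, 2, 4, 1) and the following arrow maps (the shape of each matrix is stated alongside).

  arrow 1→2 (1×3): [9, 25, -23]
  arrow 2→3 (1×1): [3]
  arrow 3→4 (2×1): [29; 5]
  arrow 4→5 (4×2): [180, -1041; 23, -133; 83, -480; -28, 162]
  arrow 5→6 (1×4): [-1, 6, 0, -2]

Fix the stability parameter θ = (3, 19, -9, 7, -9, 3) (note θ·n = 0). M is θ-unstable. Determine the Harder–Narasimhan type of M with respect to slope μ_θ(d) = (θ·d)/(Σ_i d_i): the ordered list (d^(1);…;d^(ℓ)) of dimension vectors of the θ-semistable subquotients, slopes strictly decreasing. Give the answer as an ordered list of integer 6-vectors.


Interval decomposition of M: I[1,1]^2, I[1,6], I[4,5], I[5,5]^2.
HN type (ℓ=4): μ^(1)=3; μ^(2)=11/5; μ^(3)=-1; μ^(4)=-9

((2, 0, 0, 0, 0, 1); (1, 1, 1, 1, 1, 0); (0, 0, 0, 1, 1, 0); (0, 0, 0, 0, 2, 0))


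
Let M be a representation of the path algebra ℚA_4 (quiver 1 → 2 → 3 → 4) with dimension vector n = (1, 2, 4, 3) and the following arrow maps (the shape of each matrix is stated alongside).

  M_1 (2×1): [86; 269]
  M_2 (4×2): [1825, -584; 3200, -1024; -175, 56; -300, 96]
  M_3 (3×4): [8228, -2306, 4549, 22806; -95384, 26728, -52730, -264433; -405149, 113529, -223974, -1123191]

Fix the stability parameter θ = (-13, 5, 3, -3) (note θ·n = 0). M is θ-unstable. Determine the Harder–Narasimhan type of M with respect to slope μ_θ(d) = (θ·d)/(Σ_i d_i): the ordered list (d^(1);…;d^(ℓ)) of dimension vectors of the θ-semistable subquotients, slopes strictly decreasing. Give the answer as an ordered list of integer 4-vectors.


Barcode: M ≅ I[1,4], I[2,2], I[3,3], I[3,4]^2. HN layers by μ_θ (5 steps, strictly decreasing):
  μ^(1)=5; μ^(2)=3; μ^(3)=5/3; μ^(4)=0; μ^(5)=-13

((0, 1, 0, 0); (0, 0, 1, 0); (0, 1, 1, 1); (0, 0, 2, 2); (1, 0, 0, 0))


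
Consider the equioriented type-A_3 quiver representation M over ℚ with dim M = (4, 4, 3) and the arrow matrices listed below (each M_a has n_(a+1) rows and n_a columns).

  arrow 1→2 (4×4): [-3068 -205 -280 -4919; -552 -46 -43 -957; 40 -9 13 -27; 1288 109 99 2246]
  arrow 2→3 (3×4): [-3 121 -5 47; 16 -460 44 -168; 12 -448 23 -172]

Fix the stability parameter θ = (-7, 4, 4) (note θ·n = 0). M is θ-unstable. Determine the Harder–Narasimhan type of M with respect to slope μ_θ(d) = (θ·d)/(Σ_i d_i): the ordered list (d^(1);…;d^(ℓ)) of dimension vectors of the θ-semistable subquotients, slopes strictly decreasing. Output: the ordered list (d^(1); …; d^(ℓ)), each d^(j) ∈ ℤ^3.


Via rank(M_{q-1}∘⋯∘M_p): M ≅ I[1,2], I[1,3]^3.
μ_θ-semistable layers: μ^(1)=4; μ^(2)=-7

((0, 4, 3); (4, 0, 0))


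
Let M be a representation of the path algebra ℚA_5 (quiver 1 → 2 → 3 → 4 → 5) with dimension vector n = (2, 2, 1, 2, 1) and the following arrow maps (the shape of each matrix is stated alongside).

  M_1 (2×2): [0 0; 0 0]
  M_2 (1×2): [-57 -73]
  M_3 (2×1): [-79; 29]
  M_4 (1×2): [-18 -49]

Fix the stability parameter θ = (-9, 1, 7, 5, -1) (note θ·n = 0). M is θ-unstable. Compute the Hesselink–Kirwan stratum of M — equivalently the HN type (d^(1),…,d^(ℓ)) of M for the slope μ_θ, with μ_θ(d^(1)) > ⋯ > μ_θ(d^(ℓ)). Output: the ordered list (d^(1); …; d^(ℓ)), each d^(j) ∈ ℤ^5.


Via rank(M_{q-1}∘⋯∘M_p): M ≅ I[1,1]^2, I[2,2], I[2,5], I[4,4].
μ_θ-semistable layers: μ^(1)=5; μ^(2)=11/3; μ^(3)=1; μ^(4)=-9

((0, 0, 0, 1, 0); (0, 0, 1, 1, 1); (0, 2, 0, 0, 0); (2, 0, 0, 0, 0))


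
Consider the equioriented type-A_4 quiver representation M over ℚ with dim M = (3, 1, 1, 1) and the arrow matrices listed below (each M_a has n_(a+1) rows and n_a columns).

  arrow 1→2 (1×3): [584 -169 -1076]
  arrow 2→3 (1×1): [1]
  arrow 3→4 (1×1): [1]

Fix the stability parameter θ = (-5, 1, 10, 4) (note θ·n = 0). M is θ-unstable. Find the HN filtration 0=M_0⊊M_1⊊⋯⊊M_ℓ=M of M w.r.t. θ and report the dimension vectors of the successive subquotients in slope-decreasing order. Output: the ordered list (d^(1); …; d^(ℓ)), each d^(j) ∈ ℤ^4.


Barcode: M ≅ I[1,1]^2, I[1,4]. HN layers by μ_θ (3 steps, strictly decreasing):
  μ^(1)=7; μ^(2)=1; μ^(3)=-5

((0, 0, 1, 1); (0, 1, 0, 0); (3, 0, 0, 0))


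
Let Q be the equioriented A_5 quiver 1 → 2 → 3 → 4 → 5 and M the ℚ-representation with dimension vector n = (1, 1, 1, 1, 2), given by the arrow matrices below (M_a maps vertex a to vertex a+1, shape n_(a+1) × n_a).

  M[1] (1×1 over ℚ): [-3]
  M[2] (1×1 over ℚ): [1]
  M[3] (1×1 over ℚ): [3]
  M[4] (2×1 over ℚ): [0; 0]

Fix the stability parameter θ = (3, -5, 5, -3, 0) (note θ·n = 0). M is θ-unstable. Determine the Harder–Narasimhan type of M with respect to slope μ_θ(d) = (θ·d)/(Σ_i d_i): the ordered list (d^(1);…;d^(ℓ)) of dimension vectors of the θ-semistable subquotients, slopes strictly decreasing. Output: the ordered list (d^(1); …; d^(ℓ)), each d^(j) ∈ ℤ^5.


Barcode: M ≅ I[1,4], I[5,5]^2. HN layers by μ_θ (3 steps, strictly decreasing):
  μ^(1)=1; μ^(2)=0; μ^(3)=-1

((0, 0, 1, 1, 0); (0, 0, 0, 0, 2); (1, 1, 0, 0, 0))


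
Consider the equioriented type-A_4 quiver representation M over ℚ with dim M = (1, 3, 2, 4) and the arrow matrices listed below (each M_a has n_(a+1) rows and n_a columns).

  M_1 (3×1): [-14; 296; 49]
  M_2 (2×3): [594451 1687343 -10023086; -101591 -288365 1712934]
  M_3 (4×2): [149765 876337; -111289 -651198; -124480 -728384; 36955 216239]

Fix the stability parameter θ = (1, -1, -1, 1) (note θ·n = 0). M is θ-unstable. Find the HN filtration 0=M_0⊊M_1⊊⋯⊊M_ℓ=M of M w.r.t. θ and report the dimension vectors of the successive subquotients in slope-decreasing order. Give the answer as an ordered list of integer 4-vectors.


Barcode: M ≅ I[1,2], I[2,4]^2, I[4,4]^2. HN layers by μ_θ (3 steps, strictly decreasing):
  μ^(1)=1; μ^(2)=0; μ^(3)=-1

((0, 0, 0, 4); (1, 1, 0, 0); (0, 2, 2, 0))


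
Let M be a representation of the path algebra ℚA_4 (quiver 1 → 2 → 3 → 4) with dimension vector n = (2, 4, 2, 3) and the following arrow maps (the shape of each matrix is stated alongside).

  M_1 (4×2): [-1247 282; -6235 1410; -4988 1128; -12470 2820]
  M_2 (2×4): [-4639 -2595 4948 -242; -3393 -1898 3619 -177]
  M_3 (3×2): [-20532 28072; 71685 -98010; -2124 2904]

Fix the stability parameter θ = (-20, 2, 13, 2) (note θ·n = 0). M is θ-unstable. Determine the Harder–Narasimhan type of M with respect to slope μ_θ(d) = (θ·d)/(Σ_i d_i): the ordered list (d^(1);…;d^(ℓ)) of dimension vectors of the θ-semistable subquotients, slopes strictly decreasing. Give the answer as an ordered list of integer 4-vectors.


Via rank(M_{q-1}∘⋯∘M_p): M ≅ I[1,1], I[1,3], I[2,2]^2, I[2,4], I[4,4]^2.
μ_θ-semistable layers: μ^(1)=13; μ^(2)=15/2; μ^(3)=2; μ^(4)=-20

((0, 0, 1, 0); (0, 0, 1, 1); (0, 4, 0, 2); (2, 0, 0, 0))


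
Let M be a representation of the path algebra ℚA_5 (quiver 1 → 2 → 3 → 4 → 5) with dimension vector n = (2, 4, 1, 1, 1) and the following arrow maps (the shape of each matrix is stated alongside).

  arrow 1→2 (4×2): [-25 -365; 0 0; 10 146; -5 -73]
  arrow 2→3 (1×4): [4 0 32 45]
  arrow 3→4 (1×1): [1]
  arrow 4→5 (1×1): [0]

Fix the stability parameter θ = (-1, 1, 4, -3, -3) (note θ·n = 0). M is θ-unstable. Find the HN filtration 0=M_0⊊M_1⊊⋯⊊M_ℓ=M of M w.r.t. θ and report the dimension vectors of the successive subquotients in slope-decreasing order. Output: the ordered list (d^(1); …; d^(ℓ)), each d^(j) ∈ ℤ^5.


Barcode: M ≅ I[1,1], I[1,4], I[2,2]^3, I[5,5]. HN layers by μ_θ (4 steps, strictly decreasing):
  μ^(1)=1; μ^(2)=2/3; μ^(3)=-1; μ^(4)=-3

((0, 3, 0, 0, 0); (0, 1, 1, 1, 0); (2, 0, 0, 0, 0); (0, 0, 0, 0, 1))


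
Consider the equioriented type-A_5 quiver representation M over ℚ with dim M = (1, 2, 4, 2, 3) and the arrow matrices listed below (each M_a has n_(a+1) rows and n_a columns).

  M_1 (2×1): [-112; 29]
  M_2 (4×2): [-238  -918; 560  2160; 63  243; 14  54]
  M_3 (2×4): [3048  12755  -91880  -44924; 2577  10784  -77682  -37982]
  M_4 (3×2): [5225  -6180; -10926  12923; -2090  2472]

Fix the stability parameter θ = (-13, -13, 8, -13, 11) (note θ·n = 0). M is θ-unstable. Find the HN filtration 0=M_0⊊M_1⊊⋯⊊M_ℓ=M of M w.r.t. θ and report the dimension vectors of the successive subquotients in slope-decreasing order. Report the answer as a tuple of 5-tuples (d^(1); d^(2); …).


Interval decomposition of M: I[1,3], I[2,2], I[3,3], I[3,5]^2, I[5,5].
HN type (ℓ=4): μ^(1)=11; μ^(2)=8; μ^(3)=-5/2; μ^(4)=-13

((0, 0, 0, 0, 3); (0, 0, 2, 0, 0); (0, 0, 2, 2, 0); (1, 2, 0, 0, 0))


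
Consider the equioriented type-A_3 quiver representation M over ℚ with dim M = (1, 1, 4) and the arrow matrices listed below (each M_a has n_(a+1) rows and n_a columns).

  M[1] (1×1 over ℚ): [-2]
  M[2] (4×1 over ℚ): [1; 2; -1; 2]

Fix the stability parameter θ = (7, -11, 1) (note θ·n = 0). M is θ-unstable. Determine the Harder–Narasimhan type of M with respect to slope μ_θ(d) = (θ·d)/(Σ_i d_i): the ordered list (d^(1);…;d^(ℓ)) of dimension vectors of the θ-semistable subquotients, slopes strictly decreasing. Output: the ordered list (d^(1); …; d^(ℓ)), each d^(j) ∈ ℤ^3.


Barcode: M ≅ I[1,3], I[3,3]^3. HN layers by μ_θ (2 steps, strictly decreasing):
  μ^(1)=1; μ^(2)=-2

((0, 0, 4); (1, 1, 0))


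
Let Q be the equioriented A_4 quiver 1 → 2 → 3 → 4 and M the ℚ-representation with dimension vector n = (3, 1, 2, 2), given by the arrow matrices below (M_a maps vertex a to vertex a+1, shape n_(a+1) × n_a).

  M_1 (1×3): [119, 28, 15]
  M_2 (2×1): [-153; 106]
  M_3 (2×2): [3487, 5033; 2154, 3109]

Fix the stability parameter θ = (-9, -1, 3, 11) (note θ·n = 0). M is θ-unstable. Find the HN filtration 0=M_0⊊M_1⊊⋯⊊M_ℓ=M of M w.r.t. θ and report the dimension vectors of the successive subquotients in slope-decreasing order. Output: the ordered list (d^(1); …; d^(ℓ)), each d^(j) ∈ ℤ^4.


Barcode: M ≅ I[1,1]^2, I[1,4], I[3,4]. HN layers by μ_θ (4 steps, strictly decreasing):
  μ^(1)=11; μ^(2)=3; μ^(3)=-1; μ^(4)=-9

((0, 0, 0, 2); (0, 0, 2, 0); (0, 1, 0, 0); (3, 0, 0, 0))


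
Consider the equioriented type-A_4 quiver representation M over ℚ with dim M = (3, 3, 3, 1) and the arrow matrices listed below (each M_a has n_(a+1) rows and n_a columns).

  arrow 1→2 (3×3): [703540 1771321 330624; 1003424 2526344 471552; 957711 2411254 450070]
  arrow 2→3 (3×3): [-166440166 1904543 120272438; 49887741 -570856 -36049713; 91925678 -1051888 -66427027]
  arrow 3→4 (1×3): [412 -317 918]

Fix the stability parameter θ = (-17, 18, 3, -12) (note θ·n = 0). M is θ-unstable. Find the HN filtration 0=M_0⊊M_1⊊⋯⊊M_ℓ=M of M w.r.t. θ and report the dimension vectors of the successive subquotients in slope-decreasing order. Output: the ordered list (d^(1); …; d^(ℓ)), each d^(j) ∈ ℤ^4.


Via rank(M_{q-1}∘⋯∘M_p): M ≅ I[1,1], I[1,3], I[1,4], I[2,3].
μ_θ-semistable layers: μ^(1)=21/2; μ^(2)=3; μ^(3)=-17

((0, 2, 2, 0); (0, 1, 1, 1); (3, 0, 0, 0))


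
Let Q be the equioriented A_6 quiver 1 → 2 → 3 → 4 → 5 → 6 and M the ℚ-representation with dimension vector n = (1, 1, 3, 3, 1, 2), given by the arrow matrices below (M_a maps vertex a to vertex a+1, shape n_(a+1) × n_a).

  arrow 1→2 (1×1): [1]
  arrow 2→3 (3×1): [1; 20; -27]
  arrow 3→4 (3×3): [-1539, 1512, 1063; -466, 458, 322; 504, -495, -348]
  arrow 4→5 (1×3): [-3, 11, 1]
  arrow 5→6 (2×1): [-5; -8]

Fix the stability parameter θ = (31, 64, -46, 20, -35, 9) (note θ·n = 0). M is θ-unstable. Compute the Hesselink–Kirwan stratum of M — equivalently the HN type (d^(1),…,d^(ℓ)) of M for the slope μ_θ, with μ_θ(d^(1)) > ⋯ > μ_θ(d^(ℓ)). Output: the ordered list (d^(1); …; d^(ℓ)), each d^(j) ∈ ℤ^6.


Interval decomposition of M: I[1,3], I[3,4], I[3,6], I[4,4], I[6,6].
HN type (ℓ=5): μ^(1)=20; μ^(2)=49/3; μ^(3)=9; μ^(4)=-15/2; μ^(5)=-46

((0, 0, 0, 2, 0, 0); (1, 1, 1, 0, 0, 0); (0, 0, 0, 0, 0, 2); (0, 0, 0, 1, 1, 0); (0, 0, 2, 0, 0, 0))


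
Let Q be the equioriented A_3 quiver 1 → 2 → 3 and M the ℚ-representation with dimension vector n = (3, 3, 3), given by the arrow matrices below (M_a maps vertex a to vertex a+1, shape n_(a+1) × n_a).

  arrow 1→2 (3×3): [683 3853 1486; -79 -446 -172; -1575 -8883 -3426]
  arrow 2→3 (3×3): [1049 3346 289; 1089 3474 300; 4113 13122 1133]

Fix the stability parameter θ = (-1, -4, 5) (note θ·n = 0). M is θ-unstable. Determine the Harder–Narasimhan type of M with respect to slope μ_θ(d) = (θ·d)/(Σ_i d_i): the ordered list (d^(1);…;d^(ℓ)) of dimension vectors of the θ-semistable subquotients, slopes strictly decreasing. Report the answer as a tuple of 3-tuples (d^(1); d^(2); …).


Interval decomposition of M: I[1,1], I[1,2], I[1,3], I[2,3], I[3,3].
HN type (ℓ=4): μ^(1)=5; μ^(2)=-1; μ^(3)=-5/2; μ^(4)=-4

((0, 0, 3); (1, 0, 0); (2, 2, 0); (0, 1, 0))


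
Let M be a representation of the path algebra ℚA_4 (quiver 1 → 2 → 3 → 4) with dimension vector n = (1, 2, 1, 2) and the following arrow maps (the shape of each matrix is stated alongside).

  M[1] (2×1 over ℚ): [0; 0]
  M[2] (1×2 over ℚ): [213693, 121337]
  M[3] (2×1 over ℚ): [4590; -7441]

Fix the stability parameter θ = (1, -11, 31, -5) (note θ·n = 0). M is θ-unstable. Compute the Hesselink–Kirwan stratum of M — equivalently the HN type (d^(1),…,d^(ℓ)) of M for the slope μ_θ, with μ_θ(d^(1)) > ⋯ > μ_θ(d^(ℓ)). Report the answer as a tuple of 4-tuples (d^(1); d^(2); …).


Barcode: M ≅ I[1,1], I[2,2], I[2,4], I[4,4]. HN layers by μ_θ (4 steps, strictly decreasing):
  μ^(1)=13; μ^(2)=1; μ^(3)=-5; μ^(4)=-11

((0, 0, 1, 1); (1, 0, 0, 0); (0, 0, 0, 1); (0, 2, 0, 0))


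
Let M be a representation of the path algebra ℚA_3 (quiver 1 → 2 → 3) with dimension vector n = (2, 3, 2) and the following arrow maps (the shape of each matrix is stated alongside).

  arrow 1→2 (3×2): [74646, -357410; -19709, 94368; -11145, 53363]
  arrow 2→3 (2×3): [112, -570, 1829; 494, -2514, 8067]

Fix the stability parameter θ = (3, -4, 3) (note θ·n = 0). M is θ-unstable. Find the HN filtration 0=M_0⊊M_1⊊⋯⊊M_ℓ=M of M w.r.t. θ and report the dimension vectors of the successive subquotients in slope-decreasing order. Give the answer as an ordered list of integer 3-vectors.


Via rank(M_{q-1}∘⋯∘M_p): M ≅ I[1,3]^2, I[2,2].
μ_θ-semistable layers: μ^(1)=3; μ^(2)=-1/2; μ^(3)=-4

((0, 0, 2); (2, 2, 0); (0, 1, 0))


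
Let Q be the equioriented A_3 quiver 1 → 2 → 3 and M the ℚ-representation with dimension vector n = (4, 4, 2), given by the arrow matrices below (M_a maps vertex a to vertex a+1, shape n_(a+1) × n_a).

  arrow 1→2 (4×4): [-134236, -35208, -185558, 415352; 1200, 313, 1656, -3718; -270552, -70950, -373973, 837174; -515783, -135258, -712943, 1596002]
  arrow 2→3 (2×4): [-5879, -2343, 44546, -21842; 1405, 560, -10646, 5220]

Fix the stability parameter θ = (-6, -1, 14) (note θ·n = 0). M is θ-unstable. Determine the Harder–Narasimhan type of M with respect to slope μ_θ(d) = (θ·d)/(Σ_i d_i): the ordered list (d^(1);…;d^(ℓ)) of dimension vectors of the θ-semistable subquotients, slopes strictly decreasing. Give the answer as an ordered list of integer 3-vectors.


Barcode: M ≅ I[1,2]^2, I[1,3]^2. HN layers by μ_θ (3 steps, strictly decreasing):
  μ^(1)=14; μ^(2)=-1; μ^(3)=-6

((0, 0, 2); (0, 4, 0); (4, 0, 0))


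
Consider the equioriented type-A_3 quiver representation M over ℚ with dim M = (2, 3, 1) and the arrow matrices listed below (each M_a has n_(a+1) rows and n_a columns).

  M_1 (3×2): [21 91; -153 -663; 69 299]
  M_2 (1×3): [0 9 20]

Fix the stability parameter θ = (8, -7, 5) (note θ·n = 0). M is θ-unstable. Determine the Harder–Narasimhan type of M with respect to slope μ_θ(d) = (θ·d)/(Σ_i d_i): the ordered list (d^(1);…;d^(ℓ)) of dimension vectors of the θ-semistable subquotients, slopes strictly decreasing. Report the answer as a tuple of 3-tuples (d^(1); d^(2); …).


Interval decomposition of M: I[1,1], I[1,3], I[2,2]^2.
HN type (ℓ=4): μ^(1)=8; μ^(2)=5; μ^(3)=1/2; μ^(4)=-7

((1, 0, 0); (0, 0, 1); (1, 1, 0); (0, 2, 0))


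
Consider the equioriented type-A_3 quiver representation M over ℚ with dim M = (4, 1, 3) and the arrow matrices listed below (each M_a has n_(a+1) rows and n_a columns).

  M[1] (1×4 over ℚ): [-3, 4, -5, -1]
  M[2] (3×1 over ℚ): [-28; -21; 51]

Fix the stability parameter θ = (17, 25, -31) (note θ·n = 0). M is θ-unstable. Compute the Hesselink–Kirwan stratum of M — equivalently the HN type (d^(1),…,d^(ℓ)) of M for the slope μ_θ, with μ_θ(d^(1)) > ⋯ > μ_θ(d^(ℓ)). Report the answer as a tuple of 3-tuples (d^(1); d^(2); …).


Interval decomposition of M: I[1,1]^3, I[1,3], I[3,3]^2.
HN type (ℓ=3): μ^(1)=17; μ^(2)=11/3; μ^(3)=-31

((3, 0, 0); (1, 1, 1); (0, 0, 2))


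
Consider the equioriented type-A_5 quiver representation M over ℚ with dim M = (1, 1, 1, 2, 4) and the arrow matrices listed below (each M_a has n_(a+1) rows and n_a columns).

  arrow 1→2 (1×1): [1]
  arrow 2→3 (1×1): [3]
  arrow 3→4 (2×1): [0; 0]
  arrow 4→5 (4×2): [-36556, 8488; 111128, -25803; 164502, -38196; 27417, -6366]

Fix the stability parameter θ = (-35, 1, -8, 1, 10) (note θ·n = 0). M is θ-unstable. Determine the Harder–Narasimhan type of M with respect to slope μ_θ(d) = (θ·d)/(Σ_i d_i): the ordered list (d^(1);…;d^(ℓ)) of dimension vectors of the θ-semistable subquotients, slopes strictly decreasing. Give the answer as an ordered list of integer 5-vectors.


Barcode: M ≅ I[1,3], I[4,5]^2, I[5,5]^2. HN layers by μ_θ (4 steps, strictly decreasing):
  μ^(1)=10; μ^(2)=1; μ^(3)=-7/2; μ^(4)=-35

((0, 0, 0, 0, 4); (0, 0, 0, 2, 0); (0, 1, 1, 0, 0); (1, 0, 0, 0, 0))


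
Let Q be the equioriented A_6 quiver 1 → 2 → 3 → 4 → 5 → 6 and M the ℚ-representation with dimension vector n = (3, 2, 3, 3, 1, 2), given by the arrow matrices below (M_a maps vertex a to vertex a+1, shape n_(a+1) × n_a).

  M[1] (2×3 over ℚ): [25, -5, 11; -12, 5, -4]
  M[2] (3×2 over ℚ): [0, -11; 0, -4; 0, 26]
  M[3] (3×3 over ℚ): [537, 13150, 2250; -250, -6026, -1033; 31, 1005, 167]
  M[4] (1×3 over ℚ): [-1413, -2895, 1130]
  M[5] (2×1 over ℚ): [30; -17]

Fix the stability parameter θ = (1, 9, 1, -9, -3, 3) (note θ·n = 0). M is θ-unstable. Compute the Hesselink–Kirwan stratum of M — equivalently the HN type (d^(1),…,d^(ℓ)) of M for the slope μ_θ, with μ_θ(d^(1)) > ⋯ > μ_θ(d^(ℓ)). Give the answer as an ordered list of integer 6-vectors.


Interval decomposition of M: I[1,1], I[1,2], I[1,6], I[3,4]^2, I[6,6].
HN type (ℓ=5): μ^(1)=9; μ^(2)=3; μ^(3)=1; μ^(4)=-1/5; μ^(5)=-4

((0, 1, 0, 0, 0, 0); (0, 0, 0, 0, 0, 2); (2, 0, 0, 0, 0, 0); (1, 1, 1, 1, 1, 0); (0, 0, 2, 2, 0, 0))


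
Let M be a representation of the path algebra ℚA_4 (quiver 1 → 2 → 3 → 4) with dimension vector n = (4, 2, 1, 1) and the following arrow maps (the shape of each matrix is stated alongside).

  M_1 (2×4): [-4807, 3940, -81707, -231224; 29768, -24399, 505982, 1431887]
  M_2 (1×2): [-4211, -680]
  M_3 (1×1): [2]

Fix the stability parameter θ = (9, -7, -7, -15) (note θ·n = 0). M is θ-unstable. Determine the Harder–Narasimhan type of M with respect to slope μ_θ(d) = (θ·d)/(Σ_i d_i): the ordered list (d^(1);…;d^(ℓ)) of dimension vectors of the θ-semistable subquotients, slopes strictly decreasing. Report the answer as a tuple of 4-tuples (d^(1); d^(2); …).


Via rank(M_{q-1}∘⋯∘M_p): M ≅ I[1,1]^2, I[1,2], I[1,4].
μ_θ-semistable layers: μ^(1)=9; μ^(2)=1; μ^(3)=-5

((2, 0, 0, 0); (1, 1, 0, 0); (1, 1, 1, 1))


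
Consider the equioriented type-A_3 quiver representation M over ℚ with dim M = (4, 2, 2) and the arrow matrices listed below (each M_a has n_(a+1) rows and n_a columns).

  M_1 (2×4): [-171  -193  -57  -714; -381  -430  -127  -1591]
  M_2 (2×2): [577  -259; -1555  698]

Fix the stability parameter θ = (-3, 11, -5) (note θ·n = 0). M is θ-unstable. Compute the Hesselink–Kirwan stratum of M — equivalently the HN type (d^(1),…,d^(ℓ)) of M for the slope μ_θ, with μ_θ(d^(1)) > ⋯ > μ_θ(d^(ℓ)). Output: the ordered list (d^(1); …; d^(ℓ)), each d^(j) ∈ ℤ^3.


Barcode: M ≅ I[1,1]^2, I[1,3]^2. HN layers by μ_θ (2 steps, strictly decreasing):
  μ^(1)=3; μ^(2)=-3

((0, 2, 2); (4, 0, 0))


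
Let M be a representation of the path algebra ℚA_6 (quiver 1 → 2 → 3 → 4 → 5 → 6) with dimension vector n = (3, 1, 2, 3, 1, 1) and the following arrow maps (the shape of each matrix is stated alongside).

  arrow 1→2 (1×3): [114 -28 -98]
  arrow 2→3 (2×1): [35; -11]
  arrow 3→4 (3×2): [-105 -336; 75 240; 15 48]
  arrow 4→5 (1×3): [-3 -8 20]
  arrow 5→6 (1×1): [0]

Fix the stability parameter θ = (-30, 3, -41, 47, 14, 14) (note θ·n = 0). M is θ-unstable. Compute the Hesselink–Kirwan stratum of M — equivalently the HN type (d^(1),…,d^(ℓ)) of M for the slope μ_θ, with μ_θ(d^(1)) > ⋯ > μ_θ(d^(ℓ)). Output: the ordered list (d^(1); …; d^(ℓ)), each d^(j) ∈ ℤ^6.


Via rank(M_{q-1}∘⋯∘M_p): M ≅ I[1,1]^2, I[1,5], I[3,3], I[4,4]^2, I[6,6].
μ_θ-semistable layers: μ^(1)=47; μ^(2)=61/2; μ^(3)=14; μ^(4)=-19; μ^(5)=-30; μ^(6)=-41

((0, 0, 0, 2, 0, 0); (0, 0, 0, 1, 1, 0); (0, 0, 0, 0, 0, 1); (0, 1, 1, 0, 0, 0); (3, 0, 0, 0, 0, 0); (0, 0, 1, 0, 0, 0))


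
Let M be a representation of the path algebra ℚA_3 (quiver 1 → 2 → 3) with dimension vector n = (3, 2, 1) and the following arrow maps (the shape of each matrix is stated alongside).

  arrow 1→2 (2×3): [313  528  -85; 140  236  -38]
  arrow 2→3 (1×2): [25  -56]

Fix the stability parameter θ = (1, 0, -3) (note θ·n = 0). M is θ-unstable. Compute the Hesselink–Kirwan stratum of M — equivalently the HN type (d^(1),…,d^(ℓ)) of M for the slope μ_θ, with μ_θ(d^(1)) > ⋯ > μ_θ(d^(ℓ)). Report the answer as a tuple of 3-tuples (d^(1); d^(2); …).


Barcode: M ≅ I[1,1], I[1,2], I[1,3]. HN layers by μ_θ (3 steps, strictly decreasing):
  μ^(1)=1; μ^(2)=1/2; μ^(3)=-2/3

((1, 0, 0); (1, 1, 0); (1, 1, 1))


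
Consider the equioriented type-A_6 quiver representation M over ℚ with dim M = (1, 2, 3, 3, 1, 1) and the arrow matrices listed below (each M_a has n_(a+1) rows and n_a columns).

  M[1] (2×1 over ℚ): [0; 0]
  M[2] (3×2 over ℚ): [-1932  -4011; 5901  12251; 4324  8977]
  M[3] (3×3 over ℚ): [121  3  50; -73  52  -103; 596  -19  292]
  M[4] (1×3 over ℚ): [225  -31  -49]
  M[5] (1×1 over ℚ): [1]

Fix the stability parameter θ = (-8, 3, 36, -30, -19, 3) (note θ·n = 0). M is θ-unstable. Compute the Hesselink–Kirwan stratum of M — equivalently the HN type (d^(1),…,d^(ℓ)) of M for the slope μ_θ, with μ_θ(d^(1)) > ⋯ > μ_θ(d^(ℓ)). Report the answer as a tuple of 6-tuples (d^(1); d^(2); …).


Via rank(M_{q-1}∘⋯∘M_p): M ≅ I[1,1], I[2,4], I[2,6], I[3,4].
μ_θ-semistable layers: μ^(1)=3; μ^(2)=-5/2; μ^(3)=-8

((0, 1, 2, 2, 0, 1); (0, 1, 1, 1, 1, 0); (1, 0, 0, 0, 0, 0))


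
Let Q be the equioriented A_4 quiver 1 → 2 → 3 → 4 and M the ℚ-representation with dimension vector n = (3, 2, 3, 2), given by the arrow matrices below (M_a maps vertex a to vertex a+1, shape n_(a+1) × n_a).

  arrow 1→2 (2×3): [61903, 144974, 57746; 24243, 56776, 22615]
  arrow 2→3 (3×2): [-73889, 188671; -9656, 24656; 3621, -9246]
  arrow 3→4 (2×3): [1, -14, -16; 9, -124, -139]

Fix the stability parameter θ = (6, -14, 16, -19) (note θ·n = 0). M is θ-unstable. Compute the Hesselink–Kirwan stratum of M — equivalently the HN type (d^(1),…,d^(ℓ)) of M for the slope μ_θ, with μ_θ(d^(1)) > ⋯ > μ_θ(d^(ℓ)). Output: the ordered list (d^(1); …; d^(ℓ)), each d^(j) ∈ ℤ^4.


Via rank(M_{q-1}∘⋯∘M_p): M ≅ I[1,1], I[1,4]^2, I[3,3].
μ_θ-semistable layers: μ^(1)=16; μ^(2)=6; μ^(3)=-3/2; μ^(4)=-4

((0, 0, 1, 0); (1, 0, 0, 0); (0, 0, 2, 2); (2, 2, 0, 0))


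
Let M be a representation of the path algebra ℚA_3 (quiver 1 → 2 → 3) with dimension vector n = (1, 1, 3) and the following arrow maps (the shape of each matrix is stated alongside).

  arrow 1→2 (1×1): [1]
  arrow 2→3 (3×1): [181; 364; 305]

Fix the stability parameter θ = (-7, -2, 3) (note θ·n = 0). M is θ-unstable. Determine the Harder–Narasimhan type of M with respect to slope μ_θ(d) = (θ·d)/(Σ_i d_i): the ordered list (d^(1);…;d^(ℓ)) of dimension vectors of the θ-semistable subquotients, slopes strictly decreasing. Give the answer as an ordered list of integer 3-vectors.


Via rank(M_{q-1}∘⋯∘M_p): M ≅ I[1,3], I[3,3]^2.
μ_θ-semistable layers: μ^(1)=3; μ^(2)=-2; μ^(3)=-7

((0, 0, 3); (0, 1, 0); (1, 0, 0))


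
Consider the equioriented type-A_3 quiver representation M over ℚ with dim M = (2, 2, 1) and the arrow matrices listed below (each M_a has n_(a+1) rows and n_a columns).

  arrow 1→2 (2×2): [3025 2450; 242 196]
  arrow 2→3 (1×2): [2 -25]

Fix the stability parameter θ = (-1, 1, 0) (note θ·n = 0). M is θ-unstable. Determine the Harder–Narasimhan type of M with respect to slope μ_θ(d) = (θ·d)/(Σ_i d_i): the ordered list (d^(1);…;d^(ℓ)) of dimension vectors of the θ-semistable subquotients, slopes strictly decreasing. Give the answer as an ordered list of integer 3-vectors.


Via rank(M_{q-1}∘⋯∘M_p): M ≅ I[1,1], I[1,2], I[2,3].
μ_θ-semistable layers: μ^(1)=1; μ^(2)=1/2; μ^(3)=-1

((0, 1, 0); (0, 1, 1); (2, 0, 0))


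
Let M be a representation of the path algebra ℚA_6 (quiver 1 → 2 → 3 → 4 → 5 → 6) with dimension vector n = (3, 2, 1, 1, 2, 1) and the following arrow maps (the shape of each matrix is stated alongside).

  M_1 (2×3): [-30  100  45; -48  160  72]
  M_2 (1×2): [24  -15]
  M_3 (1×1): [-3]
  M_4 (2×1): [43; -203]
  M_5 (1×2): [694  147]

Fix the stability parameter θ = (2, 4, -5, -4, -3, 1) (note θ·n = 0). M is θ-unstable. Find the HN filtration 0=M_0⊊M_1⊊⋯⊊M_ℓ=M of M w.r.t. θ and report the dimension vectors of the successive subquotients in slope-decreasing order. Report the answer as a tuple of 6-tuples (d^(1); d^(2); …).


Via rank(M_{q-1}∘⋯∘M_p): M ≅ I[1,1]^2, I[1,2], I[2,6], I[5,5].
μ_θ-semistable layers: μ^(1)=4; μ^(2)=2; μ^(3)=1; μ^(4)=-2; μ^(5)=-3

((0, 1, 0, 0, 0, 0); (3, 0, 0, 0, 0, 0); (0, 0, 0, 0, 0, 1); (0, 1, 1, 1, 1, 0); (0, 0, 0, 0, 1, 0))


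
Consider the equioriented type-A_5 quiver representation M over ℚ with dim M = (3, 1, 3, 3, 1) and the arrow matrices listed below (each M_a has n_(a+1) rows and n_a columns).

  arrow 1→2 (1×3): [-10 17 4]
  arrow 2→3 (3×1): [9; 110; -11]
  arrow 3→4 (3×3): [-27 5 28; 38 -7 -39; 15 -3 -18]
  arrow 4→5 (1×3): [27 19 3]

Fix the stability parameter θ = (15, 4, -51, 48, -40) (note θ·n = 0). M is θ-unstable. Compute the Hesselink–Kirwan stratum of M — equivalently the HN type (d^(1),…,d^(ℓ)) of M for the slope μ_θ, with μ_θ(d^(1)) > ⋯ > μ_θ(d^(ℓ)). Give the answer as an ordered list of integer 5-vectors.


Interval decomposition of M: I[1,1]^2, I[1,5], I[3,3], I[3,4], I[4,4].
HN type (ℓ=5): μ^(1)=48; μ^(2)=15; μ^(3)=4; μ^(4)=-32/3; μ^(5)=-51

((0, 0, 0, 2, 0); (2, 0, 0, 0, 0); (0, 0, 0, 1, 1); (1, 1, 1, 0, 0); (0, 0, 2, 0, 0))


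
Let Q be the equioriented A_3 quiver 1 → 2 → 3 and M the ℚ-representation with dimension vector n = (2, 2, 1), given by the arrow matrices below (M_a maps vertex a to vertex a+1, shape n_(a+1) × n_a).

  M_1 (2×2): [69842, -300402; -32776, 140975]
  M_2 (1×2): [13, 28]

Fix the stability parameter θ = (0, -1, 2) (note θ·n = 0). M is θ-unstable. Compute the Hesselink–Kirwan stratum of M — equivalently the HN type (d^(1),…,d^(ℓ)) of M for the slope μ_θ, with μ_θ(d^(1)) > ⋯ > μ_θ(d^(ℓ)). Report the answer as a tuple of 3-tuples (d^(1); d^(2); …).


Interval decomposition of M: I[1,2], I[1,3].
HN type (ℓ=2): μ^(1)=2; μ^(2)=-1/2

((0, 0, 1); (2, 2, 0))
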